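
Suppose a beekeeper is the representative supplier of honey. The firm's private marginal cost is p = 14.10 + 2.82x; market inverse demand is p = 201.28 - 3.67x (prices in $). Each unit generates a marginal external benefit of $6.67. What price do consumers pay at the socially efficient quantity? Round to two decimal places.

Social marginal cost = private MC − MEB = 7.43 + 2.82x.
Set SMC = demand: 7.43 + 2.82x = 201.28 - 3.67x → x* = 29.8690.
Consumer price on the demand curve at x*: 201.28 − 3.67×29.8690 = 91.6608.

P = $91.66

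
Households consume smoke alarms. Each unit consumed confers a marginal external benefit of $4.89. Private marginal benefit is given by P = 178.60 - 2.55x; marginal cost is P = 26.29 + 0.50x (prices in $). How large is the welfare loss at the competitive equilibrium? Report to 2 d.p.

Market equilibrium (private): 26.29 + 0.50x = 178.60 - 2.55x → x_m = 49.9377.
Social marginal benefit = demand + MEB = 183.49 - 2.55x.
Set SMB = MC: 183.49 - 2.55x = 26.29 + 0.50x → x* = 51.5410.
The loss is the area between SMB and MC from x* to x_m; with linear curves that's a triangle of height MEB(x_m).
DWL = ½ × 1.6033 × 4.8900 = 3.9201.

DWL = $3.92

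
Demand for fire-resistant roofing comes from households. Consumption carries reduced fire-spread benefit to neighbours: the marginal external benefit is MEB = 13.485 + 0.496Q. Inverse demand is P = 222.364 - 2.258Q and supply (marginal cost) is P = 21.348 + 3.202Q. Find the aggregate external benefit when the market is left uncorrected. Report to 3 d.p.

Market equilibrium (private): 21.348 + 3.202Q = 222.364 - 2.258Q → Q_m = 36.8161.
Total external benefit = ∫₀^{Q_m} (13.485 + 0.496Q) dQ = 13.485×36.8161 + ½×0.496×36.8161² = 832.6106.

832.611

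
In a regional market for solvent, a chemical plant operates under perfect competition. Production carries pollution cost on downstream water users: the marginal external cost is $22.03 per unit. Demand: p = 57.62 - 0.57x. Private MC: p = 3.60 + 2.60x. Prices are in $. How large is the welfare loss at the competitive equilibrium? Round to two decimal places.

DWL = $76.55

Market equilibrium (private): 3.60 + 2.60x = 57.62 - 0.57x → x_m = 17.0410.
Social marginal cost = private MC + MEC = 25.63 + 2.60x.
Set SMC = demand: 25.63 + 2.60x = 57.62 - 0.57x → x* = 10.0915.
Between x* and x_m the wedge SMC − demand runs linearly from 0 to MEC(x_m), so the loss is a triangle.
DWL = ½ × 6.9495 × 22.0300 = 76.5487.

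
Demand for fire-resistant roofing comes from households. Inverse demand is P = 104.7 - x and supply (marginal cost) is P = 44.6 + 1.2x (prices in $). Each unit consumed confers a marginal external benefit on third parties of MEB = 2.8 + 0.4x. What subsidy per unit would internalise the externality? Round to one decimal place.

subsidy = $16.8 per unit

Social marginal benefit = demand + MEB = 107.5 - 0.6x.
Set SMB = MC: 107.5 - 0.6x = 44.6 + 1.2x → x* = 34.9444.
The Pigouvian subsidy equals MEB at x*: 2.8 + 0.4×34.9444 = 16.7778.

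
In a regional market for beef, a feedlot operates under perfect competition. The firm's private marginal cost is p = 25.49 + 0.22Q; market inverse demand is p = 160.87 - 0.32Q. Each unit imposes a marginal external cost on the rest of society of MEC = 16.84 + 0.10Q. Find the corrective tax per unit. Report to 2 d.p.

Social marginal cost = private MC + MEC = 42.33 + 0.32Q.
Set SMC = demand: 42.33 + 0.32Q = 160.87 - 0.32Q → Q* = 185.2188.
The Pigouvian tax equals MEC at Q*: 16.84 + 0.10×185.2188 = 35.3619.

tax = 35.36 per unit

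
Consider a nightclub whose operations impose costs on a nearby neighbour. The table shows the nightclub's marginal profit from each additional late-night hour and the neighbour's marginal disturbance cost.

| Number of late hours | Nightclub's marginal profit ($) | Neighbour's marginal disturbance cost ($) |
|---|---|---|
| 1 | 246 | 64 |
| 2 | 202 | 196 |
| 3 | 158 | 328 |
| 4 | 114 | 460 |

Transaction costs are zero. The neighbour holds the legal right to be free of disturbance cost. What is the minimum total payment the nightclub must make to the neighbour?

$260

Efficient level: marginal profit ≥ marginal disturbance cost through level 2, so k* = 2.
With the neighbour holding the right, the nightclub must at least compensate total damage at k*: 64 + 196 = 260.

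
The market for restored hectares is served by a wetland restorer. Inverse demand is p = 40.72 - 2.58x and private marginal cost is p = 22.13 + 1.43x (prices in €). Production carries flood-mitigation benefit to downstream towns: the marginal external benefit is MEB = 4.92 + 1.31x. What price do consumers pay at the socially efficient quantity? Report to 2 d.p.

P = €18.25

Social marginal cost = private MC − MEB = 17.21 + 0.12x.
Set SMC = demand: 17.21 + 0.12x = 40.72 - 2.58x → x* = 8.7074.
Consumer price on the demand curve at x*: 40.72 − 2.58×8.7074 = 18.2549.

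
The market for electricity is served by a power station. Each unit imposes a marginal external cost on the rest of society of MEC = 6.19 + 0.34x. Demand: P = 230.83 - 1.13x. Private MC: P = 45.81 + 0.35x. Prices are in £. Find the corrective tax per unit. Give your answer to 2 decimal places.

tax = £39.60 per unit

Social marginal cost = private MC + MEC = 52.00 + 0.69x.
Set SMC = demand: 52.00 + 0.69x = 230.83 - 1.13x → x* = 98.2582.
The Pigouvian tax equals MEC at x*: 6.19 + 0.34×98.2582 = 39.5978.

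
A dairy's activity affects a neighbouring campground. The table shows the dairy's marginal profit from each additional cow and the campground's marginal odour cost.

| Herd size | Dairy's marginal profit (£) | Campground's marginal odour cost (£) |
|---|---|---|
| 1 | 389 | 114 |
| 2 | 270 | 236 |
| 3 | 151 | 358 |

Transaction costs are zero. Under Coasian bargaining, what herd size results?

Bargaining reaches the level where marginal profit last exceeds marginal odour cost.
That holds through level 2 (270 ≥ 236) but not at 3 (151 < 358).

2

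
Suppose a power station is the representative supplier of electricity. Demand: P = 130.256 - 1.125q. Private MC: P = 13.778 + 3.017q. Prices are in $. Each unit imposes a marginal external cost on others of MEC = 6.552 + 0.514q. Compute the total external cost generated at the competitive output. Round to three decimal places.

$387.486

Market equilibrium (private): 13.778 + 3.017q = 130.256 - 1.125q → q_m = 28.1212.
Total external cost = ∫₀^{q_m} (6.552 + 0.514q) dq = 6.552×28.1212 + ½×0.514×28.1212² = 387.4862.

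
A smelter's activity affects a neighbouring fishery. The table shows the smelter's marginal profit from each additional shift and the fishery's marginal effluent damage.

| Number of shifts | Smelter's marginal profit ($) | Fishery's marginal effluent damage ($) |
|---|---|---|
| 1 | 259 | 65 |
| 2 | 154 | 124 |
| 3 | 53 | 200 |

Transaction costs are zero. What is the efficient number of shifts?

2

Bargaining reaches the level where marginal profit last exceeds marginal effluent damage.
That holds through level 2 (154 ≥ 124) but not at 3 (53 < 200).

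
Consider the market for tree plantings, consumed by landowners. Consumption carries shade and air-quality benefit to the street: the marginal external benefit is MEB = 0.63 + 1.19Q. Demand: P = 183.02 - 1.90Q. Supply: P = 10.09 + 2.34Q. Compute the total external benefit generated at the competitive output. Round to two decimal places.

Market equilibrium (private): 10.09 + 2.34Q = 183.02 - 1.90Q → Q_m = 40.7854.
Total external benefit = ∫₀^{Q_m} (0.63 + 1.19Q) dQ = 0.63×40.7854 + ½×1.19×40.7854² = 1015.4469.

1015.45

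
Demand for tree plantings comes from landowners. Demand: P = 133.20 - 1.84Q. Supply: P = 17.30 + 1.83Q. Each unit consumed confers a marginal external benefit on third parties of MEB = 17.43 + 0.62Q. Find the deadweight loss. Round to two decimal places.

Market equilibrium (private): 17.30 + 1.83Q = 133.20 - 1.84Q → Q_m = 31.5804.
Social marginal benefit = demand + MEB = 150.63 - 1.22Q.
Set SMB = MC: 150.63 - 1.22Q = 17.30 + 1.83Q → Q* = 43.7148.
The welfare-loss triangle has base |Q_m − Q*| and height MEB(Q_m) (the vertical gap between SMB and MC is zero at Q* and MEB at Q_m).
DWL = ½ × 12.1344 × 37.0098 = 224.5459.

DWL = 224.55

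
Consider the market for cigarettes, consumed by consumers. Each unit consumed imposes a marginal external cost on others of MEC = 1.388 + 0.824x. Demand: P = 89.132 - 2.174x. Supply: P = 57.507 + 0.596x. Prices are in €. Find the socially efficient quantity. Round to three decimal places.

x* = 8.413

Social marginal benefit = demand − MEC = 87.744 - 2.998x.
Set SMB = MC: 87.744 - 2.998x = 57.507 + 0.596x → x* = 8.4132.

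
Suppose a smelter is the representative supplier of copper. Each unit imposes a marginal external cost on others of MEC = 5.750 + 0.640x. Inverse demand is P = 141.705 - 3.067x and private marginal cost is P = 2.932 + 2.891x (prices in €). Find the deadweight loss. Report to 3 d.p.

Market equilibrium (private): 2.932 + 2.891x = 141.705 - 3.067x → x_m = 23.2919.
Social marginal cost = private MC + MEC = 8.682 + 3.531x.
Set SMC = demand: 8.682 + 3.531x = 141.705 - 3.067x → x* = 20.1611.
The welfare-loss triangle has base |x_m − x*| and height MEC(x_m) (the vertical gap between SMC and demand is zero at x* and MEC at x_m).
DWL = ½ × 3.1308 × 20.6568 = 32.3362.

DWL = €32.336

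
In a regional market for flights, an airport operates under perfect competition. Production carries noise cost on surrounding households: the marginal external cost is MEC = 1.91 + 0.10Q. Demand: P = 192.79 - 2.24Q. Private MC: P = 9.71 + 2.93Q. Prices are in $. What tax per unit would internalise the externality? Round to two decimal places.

Social marginal cost = private MC + MEC = 11.62 + 3.03Q.
Set SMC = demand: 11.62 + 3.03Q = 192.79 - 2.24Q → Q* = 34.3776.
The Pigouvian tax equals MEC at Q*: 1.91 + 0.10×34.3776 = 5.3478.

tax = $5.35 per unit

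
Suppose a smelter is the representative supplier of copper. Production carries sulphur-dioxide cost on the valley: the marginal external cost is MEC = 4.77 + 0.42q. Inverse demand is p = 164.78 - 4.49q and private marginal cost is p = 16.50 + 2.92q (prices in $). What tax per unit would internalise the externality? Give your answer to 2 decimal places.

Social marginal cost = private MC + MEC = 21.27 + 3.34q.
Set SMC = demand: 21.27 + 3.34q = 164.78 - 4.49q → q* = 18.3282.
The Pigouvian tax equals MEC at q*: 4.77 + 0.42×18.3282 = 12.4678.

tax = $12.47 per unit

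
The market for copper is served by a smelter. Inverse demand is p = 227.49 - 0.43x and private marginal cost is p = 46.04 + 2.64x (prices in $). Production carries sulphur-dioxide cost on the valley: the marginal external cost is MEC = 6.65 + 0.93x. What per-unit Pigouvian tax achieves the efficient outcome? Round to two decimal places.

tax = $47.29 per unit

Social marginal cost = private MC + MEC = 52.69 + 3.57x.
Set SMC = demand: 52.69 + 3.57x = 227.49 - 0.43x → x* = 43.7000.
The Pigouvian tax equals MEC at x*: 6.65 + 0.93×43.7000 = 47.2910.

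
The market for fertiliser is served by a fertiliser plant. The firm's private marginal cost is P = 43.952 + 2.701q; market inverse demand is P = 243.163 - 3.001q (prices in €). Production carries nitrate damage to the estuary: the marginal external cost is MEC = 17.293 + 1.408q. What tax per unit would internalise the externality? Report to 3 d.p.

tax = €53.318 per unit

Social marginal cost = private MC + MEC = 61.245 + 4.109q.
Set SMC = demand: 61.245 + 4.109q = 243.163 - 3.001q → q* = 25.5862.
The Pigouvian tax equals MEC at q*: 17.293 + 1.408×25.5862 = 53.3184.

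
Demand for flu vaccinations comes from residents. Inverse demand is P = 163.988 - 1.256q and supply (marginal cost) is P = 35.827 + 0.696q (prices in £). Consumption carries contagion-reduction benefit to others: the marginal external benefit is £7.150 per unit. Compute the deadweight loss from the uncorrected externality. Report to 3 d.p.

Market equilibrium (private): 35.827 + 0.696q = 163.988 - 1.256q → q_m = 65.6563.
Social marginal benefit = demand + MEB = 171.138 - 1.256q.
Set SMB = MC: 171.138 - 1.256q = 35.827 + 0.696q → q* = 69.3192.
The welfare-loss triangle has base |q_m − q*| and height MEB(q_m) (the vertical gap between SMB and MC is zero at q* and MEB at q_m).
DWL = ½ × 3.6629 × 7.1500 = 13.0949.

DWL = £13.095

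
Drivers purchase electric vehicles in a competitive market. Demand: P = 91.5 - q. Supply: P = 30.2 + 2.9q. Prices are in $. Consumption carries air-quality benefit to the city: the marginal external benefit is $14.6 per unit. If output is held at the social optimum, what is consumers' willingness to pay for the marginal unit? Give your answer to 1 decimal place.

P = $72.0

Social marginal benefit = demand + MEB = 106.1 - q.
Set SMB = MC: 106.1 - q = 30.2 + 2.9q → q* = 19.4615.
Consumer price on the demand curve at q*: 91.5 − 1.0×19.4615 = 72.0385.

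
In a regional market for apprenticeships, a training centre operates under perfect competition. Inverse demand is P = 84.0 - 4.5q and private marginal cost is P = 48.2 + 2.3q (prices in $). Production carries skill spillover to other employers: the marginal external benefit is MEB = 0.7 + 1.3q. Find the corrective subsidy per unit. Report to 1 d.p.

subsidy = $9.3 per unit

Social marginal cost = private MC − MEB = 47.5 + q.
Set SMC = demand: 47.5 + q = 84.0 - 4.5q → q* = 6.6364.
The Pigouvian subsidy equals MEB at q*: 0.7 + 1.3×6.6364 = 9.3273.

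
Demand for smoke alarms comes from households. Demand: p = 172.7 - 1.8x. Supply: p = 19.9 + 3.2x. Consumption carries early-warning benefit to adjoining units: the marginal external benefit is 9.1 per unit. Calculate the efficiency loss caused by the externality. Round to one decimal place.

DWL = 8.3

Market equilibrium (private): 19.9 + 3.2x = 172.7 - 1.8x → x_m = 30.5600.
Social marginal benefit = demand + MEB = 181.8 - 1.8x.
Set SMB = MC: 181.8 - 1.8x = 19.9 + 3.2x → x* = 32.3800.
The loss is the area between SMB and MC from x* to x_m; with linear curves that's a triangle of height MEB(x_m).
DWL = ½ × 1.8200 × 9.1000 = 8.2810.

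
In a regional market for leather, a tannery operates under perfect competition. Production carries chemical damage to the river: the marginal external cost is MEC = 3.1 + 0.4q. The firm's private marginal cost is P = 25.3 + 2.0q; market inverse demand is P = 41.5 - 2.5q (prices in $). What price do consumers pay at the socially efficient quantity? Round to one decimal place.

Social marginal cost = private MC + MEC = 28.4 + 2.4q.
Set SMC = demand: 28.4 + 2.4q = 41.5 - 2.5q → q* = 2.6735.
Consumer price on the demand curve at q*: 41.5 − 2.5×2.6735 = 34.8163.

P = $34.8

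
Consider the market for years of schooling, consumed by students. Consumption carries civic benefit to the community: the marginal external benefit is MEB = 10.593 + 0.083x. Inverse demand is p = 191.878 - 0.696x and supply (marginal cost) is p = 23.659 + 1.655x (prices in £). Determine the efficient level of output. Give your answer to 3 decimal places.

x* = 78.841

Social marginal benefit = demand + MEB = 202.471 - 0.613x.
Set SMB = MC: 202.471 - 0.613x = 23.659 + 1.655x → x* = 78.8413.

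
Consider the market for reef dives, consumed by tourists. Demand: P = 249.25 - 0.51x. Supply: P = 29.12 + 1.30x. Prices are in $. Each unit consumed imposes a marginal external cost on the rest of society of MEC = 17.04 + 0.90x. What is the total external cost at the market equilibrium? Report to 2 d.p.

Market equilibrium (private): 29.12 + 1.30x = 249.25 - 0.51x → x_m = 121.6188.
Total external cost = ∫₀^{x_m} (17.04 + 0.90x) dx = 17.04×121.6188 + ½×0.90×121.6188² = 8728.3940.

$8728.39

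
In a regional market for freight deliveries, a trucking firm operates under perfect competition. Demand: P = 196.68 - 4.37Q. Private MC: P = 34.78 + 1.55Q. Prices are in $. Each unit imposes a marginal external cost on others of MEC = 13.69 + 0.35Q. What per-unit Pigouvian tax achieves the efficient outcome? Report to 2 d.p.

tax = $21.96 per unit

Social marginal cost = private MC + MEC = 48.47 + 1.90Q.
Set SMC = demand: 48.47 + 1.90Q = 196.68 - 4.37Q → Q* = 23.6380.
The Pigouvian tax equals MEC at Q*: 13.69 + 0.35×23.6380 = 21.9633.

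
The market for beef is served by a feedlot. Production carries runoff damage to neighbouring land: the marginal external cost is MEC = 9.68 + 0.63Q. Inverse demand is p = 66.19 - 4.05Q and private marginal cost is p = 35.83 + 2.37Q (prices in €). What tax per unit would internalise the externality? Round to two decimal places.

Social marginal cost = private MC + MEC = 45.51 + 3.00Q.
Set SMC = demand: 45.51 + 3.00Q = 66.19 - 4.05Q → Q* = 2.9333.
The Pigouvian tax equals MEC at Q*: 9.68 + 0.63×2.9333 = 11.5280.

tax = €11.53 per unit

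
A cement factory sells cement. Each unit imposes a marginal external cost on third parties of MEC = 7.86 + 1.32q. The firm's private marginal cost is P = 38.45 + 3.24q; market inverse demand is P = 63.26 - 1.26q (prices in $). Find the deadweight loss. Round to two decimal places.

Market equilibrium (private): 38.45 + 3.24q = 63.26 - 1.26q → q_m = 5.5133.
Social marginal cost = private MC + MEC = 46.31 + 4.56q.
Set SMC = demand: 46.31 + 4.56q = 63.26 - 1.26q → q* = 2.9124.
The welfare-loss triangle has base |q_m − q*| and height MEC(q_m) (the vertical gap between SMC and demand is zero at q* and MEC at q_m).
DWL = ½ × 2.6009 × 15.1376 = 19.6857.

DWL = $19.69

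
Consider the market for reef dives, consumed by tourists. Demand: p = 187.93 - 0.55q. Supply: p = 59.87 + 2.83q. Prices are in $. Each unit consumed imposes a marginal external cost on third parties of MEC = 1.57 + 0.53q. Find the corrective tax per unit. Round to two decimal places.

tax = $18.72 per unit

Social marginal benefit = demand − MEC = 186.36 - 1.08q.
Set SMB = MC: 186.36 - 1.08q = 59.87 + 2.83q → q* = 32.3504.
The Pigouvian tax equals MEC at q*: 1.57 + 0.53×32.3504 = 18.7157.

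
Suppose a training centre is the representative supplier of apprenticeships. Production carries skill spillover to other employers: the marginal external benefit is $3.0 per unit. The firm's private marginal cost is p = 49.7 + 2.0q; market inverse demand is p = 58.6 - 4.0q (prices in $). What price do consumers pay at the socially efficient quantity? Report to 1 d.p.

P = $50.7

Social marginal cost = private MC − MEB = 46.7 + 2.0q.
Set SMC = demand: 46.7 + 2.0q = 58.6 - 4.0q → q* = 1.9833.
Consumer price on the demand curve at q*: 58.6 − 4.0×1.9833 = 50.6668.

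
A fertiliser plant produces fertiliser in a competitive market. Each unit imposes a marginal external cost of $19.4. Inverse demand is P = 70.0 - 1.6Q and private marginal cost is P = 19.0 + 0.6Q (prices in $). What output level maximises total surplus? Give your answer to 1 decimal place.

Social marginal cost = private MC + MEC = 38.4 + 0.6Q.
Set SMC = demand: 38.4 + 0.6Q = 70.0 - 1.6Q → Q* = 14.3636.

Q* = 14.4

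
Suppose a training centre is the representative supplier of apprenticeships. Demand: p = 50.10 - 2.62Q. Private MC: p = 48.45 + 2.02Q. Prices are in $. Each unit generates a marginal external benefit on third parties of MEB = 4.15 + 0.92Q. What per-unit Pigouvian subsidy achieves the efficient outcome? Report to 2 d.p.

subsidy = $5.58 per unit

Social marginal cost = private MC − MEB = 44.30 + 1.10Q.
Set SMC = demand: 44.30 + 1.10Q = 50.10 - 2.62Q → Q* = 1.5591.
The Pigouvian subsidy equals MEB at Q*: 4.15 + 0.92×1.5591 = 5.5844.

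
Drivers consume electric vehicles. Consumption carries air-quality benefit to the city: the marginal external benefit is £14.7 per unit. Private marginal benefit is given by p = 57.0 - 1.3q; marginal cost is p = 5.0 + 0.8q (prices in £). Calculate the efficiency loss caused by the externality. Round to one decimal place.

Market equilibrium (private): 5.0 + 0.8q = 57.0 - 1.3q → q_m = 24.7619.
Social marginal benefit = demand + MEB = 71.7 - 1.3q.
Set SMB = MC: 71.7 - 1.3q = 5.0 + 0.8q → q* = 31.7619.
Height of the DWL triangle at q_m is SMB(q_m) − MC(q_m) = MEB(q_m) = 14.7000.
DWL = ½ × 7.0000 × 14.7000 = 51.4500.

DWL = £51.5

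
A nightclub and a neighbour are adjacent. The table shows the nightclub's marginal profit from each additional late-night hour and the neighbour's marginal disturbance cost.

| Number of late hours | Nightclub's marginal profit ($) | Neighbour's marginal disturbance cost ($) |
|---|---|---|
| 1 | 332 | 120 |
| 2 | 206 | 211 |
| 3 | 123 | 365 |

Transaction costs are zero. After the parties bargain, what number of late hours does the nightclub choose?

Bargaining reaches the level where marginal profit last exceeds marginal disturbance cost.
That holds through level 1 (332 ≥ 120) but not at 2 (206 < 211).

1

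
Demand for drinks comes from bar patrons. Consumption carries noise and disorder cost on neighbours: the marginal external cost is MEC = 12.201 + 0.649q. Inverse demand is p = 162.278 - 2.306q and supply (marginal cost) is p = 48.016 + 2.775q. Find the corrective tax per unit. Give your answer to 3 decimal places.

Social marginal benefit = demand − MEC = 150.077 - 2.955q.
Set SMB = MC: 150.077 - 2.955q = 48.016 + 2.775q → q* = 17.8117.
The Pigouvian tax equals MEC at q*: 12.201 + 0.649×17.8117 = 23.7608.

tax = 23.761 per unit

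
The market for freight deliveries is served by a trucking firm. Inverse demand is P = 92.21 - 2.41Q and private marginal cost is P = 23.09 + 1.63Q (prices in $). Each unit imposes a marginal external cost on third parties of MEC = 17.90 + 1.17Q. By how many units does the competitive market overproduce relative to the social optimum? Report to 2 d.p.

7.28 units

Market equilibrium (private): 23.09 + 1.63Q = 92.21 - 2.41Q → Q_m = 17.1089.
Social marginal cost = private MC + MEC = 40.99 + 2.80Q.
Set SMC = demand: 40.99 + 2.80Q = 92.21 - 2.41Q → Q* = 9.8311.
Gap = |17.1089 − 9.8311| = 7.2778.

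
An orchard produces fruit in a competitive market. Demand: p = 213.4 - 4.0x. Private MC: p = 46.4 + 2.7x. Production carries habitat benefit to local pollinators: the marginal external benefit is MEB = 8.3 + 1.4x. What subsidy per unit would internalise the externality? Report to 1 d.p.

Social marginal cost = private MC − MEB = 38.1 + 1.3x.
Set SMC = demand: 38.1 + 1.3x = 213.4 - 4.0x → x* = 33.0755.
The Pigouvian subsidy equals MEB at x*: 8.3 + 1.4×33.0755 = 54.6057.

subsidy = 54.6 per unit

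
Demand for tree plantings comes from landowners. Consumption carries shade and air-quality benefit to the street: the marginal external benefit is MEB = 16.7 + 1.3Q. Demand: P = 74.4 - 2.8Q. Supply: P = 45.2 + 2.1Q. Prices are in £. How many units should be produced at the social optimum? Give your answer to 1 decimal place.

Social marginal benefit = demand + MEB = 91.1 - 1.5Q.
Set SMB = MC: 91.1 - 1.5Q = 45.2 + 2.1Q → Q* = 12.7500.

Q* = 12.8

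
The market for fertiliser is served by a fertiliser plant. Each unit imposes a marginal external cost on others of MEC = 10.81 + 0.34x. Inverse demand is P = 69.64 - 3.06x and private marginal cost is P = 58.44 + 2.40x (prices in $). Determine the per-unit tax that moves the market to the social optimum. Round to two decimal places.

Social marginal cost = private MC + MEC = 69.25 + 2.74x.
Set SMC = demand: 69.25 + 2.74x = 69.64 - 3.06x → x* = 0.0672.
The Pigouvian tax equals MEC at x*: 10.81 + 0.34×0.0672 = 10.8328.

tax = $10.83 per unit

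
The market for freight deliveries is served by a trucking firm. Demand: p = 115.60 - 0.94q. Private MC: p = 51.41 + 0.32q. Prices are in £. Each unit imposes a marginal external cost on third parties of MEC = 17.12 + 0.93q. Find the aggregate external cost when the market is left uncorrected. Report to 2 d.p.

Market equilibrium (private): 51.41 + 0.32q = 115.60 - 0.94q → q_m = 50.9444.
Total external cost = ∫₀^{q_m} (17.12 + 0.93q) dq = 17.12×50.9444 + ½×0.93×50.9444² = 2078.9975.

£2079.00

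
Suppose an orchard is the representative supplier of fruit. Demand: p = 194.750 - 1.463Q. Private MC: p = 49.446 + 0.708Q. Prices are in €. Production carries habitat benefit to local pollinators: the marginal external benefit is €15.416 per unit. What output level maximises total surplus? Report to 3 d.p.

Q* = 74.030

Social marginal cost = private MC − MEB = 34.030 + 0.708Q.
Set SMC = demand: 34.030 + 0.708Q = 194.750 - 1.463Q → Q* = 74.0304.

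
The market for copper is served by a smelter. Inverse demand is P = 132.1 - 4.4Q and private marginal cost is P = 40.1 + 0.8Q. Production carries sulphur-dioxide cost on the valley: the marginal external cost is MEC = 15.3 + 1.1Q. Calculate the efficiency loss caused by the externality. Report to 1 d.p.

DWL = 95.9

Market equilibrium (private): 40.1 + 0.8Q = 132.1 - 4.4Q → Q_m = 17.6923.
Social marginal cost = private MC + MEC = 55.4 + 1.9Q.
Set SMC = demand: 55.4 + 1.9Q = 132.1 - 4.4Q → Q* = 12.1746.
Height of the DWL triangle at Q_m is SMC(Q_m) − demand(Q_m) = MEC(Q_m) = 34.7615.
DWL = ½ × 5.5177 × 34.7615 = 95.9018.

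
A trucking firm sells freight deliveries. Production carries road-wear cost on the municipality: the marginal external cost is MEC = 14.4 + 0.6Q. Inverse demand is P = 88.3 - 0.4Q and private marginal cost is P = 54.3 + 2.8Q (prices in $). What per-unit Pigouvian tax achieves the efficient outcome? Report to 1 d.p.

tax = $17.5 per unit

Social marginal cost = private MC + MEC = 68.7 + 3.4Q.
Set SMC = demand: 68.7 + 3.4Q = 88.3 - 0.4Q → Q* = 5.1579.
The Pigouvian tax equals MEC at Q*: 14.4 + 0.6×5.1579 = 17.4947.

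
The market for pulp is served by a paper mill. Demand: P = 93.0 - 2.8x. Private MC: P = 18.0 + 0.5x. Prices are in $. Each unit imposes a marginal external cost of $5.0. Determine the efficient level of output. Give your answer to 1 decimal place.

Social marginal cost = private MC + MEC = 23.0 + 0.5x.
Set SMC = demand: 23.0 + 0.5x = 93.0 - 2.8x → x* = 21.2121.

x* = 21.2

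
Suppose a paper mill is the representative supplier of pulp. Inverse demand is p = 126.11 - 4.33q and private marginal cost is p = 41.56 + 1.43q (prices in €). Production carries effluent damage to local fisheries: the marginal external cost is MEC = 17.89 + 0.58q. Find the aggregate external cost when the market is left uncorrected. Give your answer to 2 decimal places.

Market equilibrium (private): 41.56 + 1.43q = 126.11 - 4.33q → q_m = 14.6788.
Total external cost = ∫₀^{q_m} (17.89 + 0.58q) dq = 17.89×14.6788 + ½×0.58×14.6788² = 325.0892.

€325.09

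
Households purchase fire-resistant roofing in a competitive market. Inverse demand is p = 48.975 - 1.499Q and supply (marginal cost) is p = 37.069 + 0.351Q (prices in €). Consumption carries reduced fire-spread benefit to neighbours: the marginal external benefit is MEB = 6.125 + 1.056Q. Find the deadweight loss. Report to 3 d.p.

DWL = €105.135

Market equilibrium (private): 37.069 + 0.351Q = 48.975 - 1.499Q → Q_m = 6.4357.
Social marginal benefit = demand + MEB = 55.100 - 0.443Q.
Set SMB = MC: 55.100 - 0.443Q = 37.069 + 0.351Q → Q* = 22.7091.
Height of the DWL triangle at Q_m is SMB(Q_m) − MC(Q_m) = MEB(Q_m) = 12.9211.
DWL = ½ × 16.2734 × 12.9211 = 105.1351.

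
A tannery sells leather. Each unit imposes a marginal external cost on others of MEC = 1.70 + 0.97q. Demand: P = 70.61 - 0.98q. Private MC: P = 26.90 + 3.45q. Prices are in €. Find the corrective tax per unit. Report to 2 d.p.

tax = €9.25 per unit

Social marginal cost = private MC + MEC = 28.60 + 4.42q.
Set SMC = demand: 28.60 + 4.42q = 70.61 - 0.98q → q* = 7.7796.
The Pigouvian tax equals MEC at q*: 1.70 + 0.97×7.7796 = 9.2462.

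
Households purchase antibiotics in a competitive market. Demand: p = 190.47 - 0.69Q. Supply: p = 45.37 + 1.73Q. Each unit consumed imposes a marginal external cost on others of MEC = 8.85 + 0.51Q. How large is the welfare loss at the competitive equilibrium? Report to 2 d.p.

DWL = 265.30

Market equilibrium (private): 45.37 + 1.73Q = 190.47 - 0.69Q → Q_m = 59.9587.
Social marginal benefit = demand − MEC = 181.62 - 1.20Q.
Set SMB = MC: 181.62 - 1.20Q = 45.37 + 1.73Q → Q* = 46.5017.
The loss is the area between SMB and MC from Q* to Q_m; with linear curves that's a triangle of height MEC(Q_m).
DWL = ½ × 13.4570 × 39.4289 = 265.2974.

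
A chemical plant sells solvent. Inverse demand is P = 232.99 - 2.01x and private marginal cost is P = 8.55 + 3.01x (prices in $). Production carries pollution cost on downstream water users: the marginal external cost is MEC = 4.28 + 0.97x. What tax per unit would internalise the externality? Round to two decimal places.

Social marginal cost = private MC + MEC = 12.83 + 3.98x.
Set SMC = demand: 12.83 + 3.98x = 232.99 - 2.01x → x* = 36.7546.
The Pigouvian tax equals MEC at x*: 4.28 + 0.97×36.7546 = 39.9320.

tax = $39.93 per unit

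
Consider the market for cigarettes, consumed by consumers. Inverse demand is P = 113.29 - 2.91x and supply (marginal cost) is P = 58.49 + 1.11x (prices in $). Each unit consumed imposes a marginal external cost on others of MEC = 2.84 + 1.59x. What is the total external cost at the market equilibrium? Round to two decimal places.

Market equilibrium (private): 58.49 + 1.11x = 113.29 - 2.91x → x_m = 13.6318.
Total external cost = ∫₀^{x_m} (2.84 + 1.59x) dx = 2.84×13.6318 + ½×1.59×13.6318² = 186.4460.

$186.45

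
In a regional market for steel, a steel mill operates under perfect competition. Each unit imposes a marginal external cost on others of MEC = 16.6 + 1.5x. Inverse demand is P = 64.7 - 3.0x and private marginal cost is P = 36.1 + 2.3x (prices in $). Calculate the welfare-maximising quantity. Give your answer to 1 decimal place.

Social marginal cost = private MC + MEC = 52.7 + 3.8x.
Set SMC = demand: 52.7 + 3.8x = 64.7 - 3.0x → x* = 1.7647.

x* = 1.8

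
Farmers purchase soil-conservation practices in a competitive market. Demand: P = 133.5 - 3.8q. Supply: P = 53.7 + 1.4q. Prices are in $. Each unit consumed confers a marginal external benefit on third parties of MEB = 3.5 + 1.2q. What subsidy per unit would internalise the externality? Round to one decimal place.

subsidy = $28.5 per unit

Social marginal benefit = demand + MEB = 137.0 - 2.6q.
Set SMB = MC: 137.0 - 2.6q = 53.7 + 1.4q → q* = 20.8250.
The Pigouvian subsidy equals MEB at q*: 3.5 + 1.2×20.8250 = 28.4900.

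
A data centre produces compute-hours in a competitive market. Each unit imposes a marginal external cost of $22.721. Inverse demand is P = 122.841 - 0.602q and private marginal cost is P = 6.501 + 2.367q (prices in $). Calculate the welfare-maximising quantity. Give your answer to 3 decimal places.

Social marginal cost = private MC + MEC = 29.222 + 2.367q.
Set SMC = demand: 29.222 + 2.367q = 122.841 - 0.602q → q* = 31.5322.

q* = 31.532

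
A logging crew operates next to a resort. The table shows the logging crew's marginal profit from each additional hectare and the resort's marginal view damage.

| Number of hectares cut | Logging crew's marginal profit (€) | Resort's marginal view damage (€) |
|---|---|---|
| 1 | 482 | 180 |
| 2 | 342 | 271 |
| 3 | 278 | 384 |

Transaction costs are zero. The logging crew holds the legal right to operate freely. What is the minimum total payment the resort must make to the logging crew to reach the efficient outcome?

Left alone the logging crew would choose level 3 (marginal profit stays positive).
Efficient level: k* = 2 (marginal profit ≥ marginal view damage through 2).
The resort must at least cover the logging crew's forgone profit from cutting 3→2: 278 = 278.

€278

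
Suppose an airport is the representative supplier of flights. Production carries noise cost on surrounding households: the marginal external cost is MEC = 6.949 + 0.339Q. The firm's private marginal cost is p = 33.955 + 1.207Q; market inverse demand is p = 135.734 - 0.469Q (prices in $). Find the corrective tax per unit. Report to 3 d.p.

tax = $22.903 per unit

Social marginal cost = private MC + MEC = 40.904 + 1.546Q.
Set SMC = demand: 40.904 + 1.546Q = 135.734 - 0.469Q → Q* = 47.0620.
The Pigouvian tax equals MEC at Q*: 6.949 + 0.339×47.0620 = 22.9030.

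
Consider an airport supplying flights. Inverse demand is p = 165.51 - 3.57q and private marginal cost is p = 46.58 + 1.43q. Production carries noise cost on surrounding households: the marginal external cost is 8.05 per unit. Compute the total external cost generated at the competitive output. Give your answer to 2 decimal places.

191.48

Market equilibrium (private): 46.58 + 1.43q = 165.51 - 3.57q → q_m = 23.7860.
Total external cost = MEC × q_m = 8.05 × 23.7860 = 191.4773.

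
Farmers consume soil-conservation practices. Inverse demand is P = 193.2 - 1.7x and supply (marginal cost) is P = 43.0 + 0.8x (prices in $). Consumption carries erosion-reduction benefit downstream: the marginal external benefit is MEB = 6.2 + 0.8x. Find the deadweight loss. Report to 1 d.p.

Market equilibrium (private): 43.0 + 0.8x = 193.2 - 1.7x → x_m = 60.0800.
Social marginal benefit = demand + MEB = 199.4 - 0.9x.
Set SMB = MC: 199.4 - 0.9x = 43.0 + 0.8x → x* = 92.0000.
The loss is the area between SMB and MC from x* to x_m; with linear curves that's a triangle of height MEB(x_m).
DWL = ½ × 31.9200 × 54.2640 = 866.0534.

DWL = $866.1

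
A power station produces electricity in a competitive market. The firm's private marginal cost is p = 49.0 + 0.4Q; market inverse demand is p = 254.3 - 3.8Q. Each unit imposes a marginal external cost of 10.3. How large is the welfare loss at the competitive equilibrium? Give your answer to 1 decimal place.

Market equilibrium (private): 49.0 + 0.4Q = 254.3 - 3.8Q → Q_m = 48.8810.
Social marginal cost = private MC + MEC = 59.3 + 0.4Q.
Set SMC = demand: 59.3 + 0.4Q = 254.3 - 3.8Q → Q* = 46.4286.
The loss is the area between SMC and demand from Q* to Q_m; with linear curves that's a triangle of height MEC(Q_m).
DWL = ½ × 2.4524 × 10.3000 = 12.6299.

DWL = 12.6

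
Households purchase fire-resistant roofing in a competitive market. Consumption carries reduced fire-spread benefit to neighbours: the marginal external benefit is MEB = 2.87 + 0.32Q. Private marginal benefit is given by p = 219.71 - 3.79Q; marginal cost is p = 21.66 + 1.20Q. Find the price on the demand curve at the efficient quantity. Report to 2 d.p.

Social marginal benefit = demand + MEB = 222.58 - 3.47Q.
Set SMB = MC: 222.58 - 3.47Q = 21.66 + 1.20Q → Q* = 43.0236.
Consumer price on the demand curve at Q*: 219.71 − 3.79×43.0236 = 56.6506.

P = 56.65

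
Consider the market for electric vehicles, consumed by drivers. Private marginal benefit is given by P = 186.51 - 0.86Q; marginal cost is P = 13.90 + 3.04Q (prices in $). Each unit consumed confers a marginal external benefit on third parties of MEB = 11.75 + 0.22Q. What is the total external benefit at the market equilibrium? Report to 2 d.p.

Market equilibrium (private): 13.90 + 3.04Q = 186.51 - 0.86Q → Q_m = 44.2590.
Total external benefit = ∫₀^{Q_m} (11.75 + 0.22Q) dQ = 11.75×44.2590 + ½×0.22×44.2590² = 735.5177.

$735.52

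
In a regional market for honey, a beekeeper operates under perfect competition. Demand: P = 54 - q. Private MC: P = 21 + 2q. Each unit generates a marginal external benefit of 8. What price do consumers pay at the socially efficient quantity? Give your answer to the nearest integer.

Social marginal cost = private MC − MEB = 13 + 2q.
Set SMC = demand: 13 + 2q = 54 - q → q* = 13.6667.
Consumer price on the demand curve at q*: 54 − 1×13.6667 = 40.3333.

P = 40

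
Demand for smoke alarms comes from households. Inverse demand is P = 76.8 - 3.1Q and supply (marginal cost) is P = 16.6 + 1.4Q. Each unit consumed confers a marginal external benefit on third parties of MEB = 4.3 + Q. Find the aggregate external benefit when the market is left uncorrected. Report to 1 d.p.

Market equilibrium (private): 16.6 + 1.4Q = 76.8 - 3.1Q → Q_m = 13.3778.
Total external benefit = ∫₀^{Q_m} (4.3 + 1.0Q) dQ = 4.3×13.3778 + ½×1.0×13.3778² = 147.0073.

147.0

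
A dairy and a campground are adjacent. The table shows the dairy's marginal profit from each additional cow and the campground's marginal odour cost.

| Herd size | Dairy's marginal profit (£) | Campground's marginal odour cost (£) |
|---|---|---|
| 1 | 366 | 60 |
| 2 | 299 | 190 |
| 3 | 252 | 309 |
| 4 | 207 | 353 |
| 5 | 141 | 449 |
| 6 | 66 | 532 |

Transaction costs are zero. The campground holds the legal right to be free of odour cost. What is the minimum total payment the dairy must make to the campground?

Efficient level: marginal profit ≥ marginal odour cost through level 2, so k* = 2.
With the campground holding the right, the dairy must at least compensate total damage at k*: 60 + 190 = 250.

£250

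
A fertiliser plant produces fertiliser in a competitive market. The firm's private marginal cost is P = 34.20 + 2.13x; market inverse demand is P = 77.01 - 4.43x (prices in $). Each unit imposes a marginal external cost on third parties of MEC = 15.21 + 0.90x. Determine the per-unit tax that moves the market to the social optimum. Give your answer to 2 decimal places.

Social marginal cost = private MC + MEC = 49.41 + 3.03x.
Set SMC = demand: 49.41 + 3.03x = 77.01 - 4.43x → x* = 3.6997.
The Pigouvian tax equals MEC at x*: 15.21 + 0.90×3.6997 = 18.5397.

tax = $18.54 per unit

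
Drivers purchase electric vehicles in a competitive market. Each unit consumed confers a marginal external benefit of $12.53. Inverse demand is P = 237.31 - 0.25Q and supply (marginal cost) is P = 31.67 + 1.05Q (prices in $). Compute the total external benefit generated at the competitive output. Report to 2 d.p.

$1982.05

Market equilibrium (private): 31.67 + 1.05Q = 237.31 - 0.25Q → Q_m = 158.1846.
Total external benefit = MEB × Q_m = 12.53 × 158.1846 = 1982.0530.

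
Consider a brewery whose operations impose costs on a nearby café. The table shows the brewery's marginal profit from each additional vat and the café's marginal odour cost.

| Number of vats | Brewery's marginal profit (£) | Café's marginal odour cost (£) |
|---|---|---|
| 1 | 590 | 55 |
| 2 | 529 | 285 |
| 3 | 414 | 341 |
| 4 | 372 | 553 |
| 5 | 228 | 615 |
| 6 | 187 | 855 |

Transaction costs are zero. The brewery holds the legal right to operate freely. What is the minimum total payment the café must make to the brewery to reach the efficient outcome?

£787

Left alone the brewery would choose level 6 (marginal profit stays positive).
Efficient level: k* = 3 (marginal profit ≥ marginal odour cost through 3).
The café must at least cover the brewery's forgone profit from cutting 6→3: 372 + 228 + 187 = 787.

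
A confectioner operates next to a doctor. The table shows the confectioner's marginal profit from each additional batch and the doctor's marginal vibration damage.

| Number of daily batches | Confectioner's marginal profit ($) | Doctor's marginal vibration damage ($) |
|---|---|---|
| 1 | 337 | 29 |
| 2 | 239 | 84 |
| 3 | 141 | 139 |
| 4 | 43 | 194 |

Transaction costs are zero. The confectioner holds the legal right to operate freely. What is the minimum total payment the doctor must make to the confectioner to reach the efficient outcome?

$43

Left alone the confectioner would choose level 4 (marginal profit stays positive).
Efficient level: k* = 3 (marginal profit ≥ marginal vibration damage through 3).
The doctor must at least cover the confectioner's forgone profit from cutting 4→3: 43 = 43.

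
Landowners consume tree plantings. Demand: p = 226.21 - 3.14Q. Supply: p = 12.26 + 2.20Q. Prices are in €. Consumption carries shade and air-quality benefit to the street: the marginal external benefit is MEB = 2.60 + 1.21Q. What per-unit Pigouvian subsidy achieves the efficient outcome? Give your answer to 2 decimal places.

Social marginal benefit = demand + MEB = 228.81 - 1.93Q.
Set SMB = MC: 228.81 - 1.93Q = 12.26 + 2.20Q → Q* = 52.4334.
The Pigouvian subsidy equals MEB at Q*: 2.60 + 1.21×52.4334 = 66.0444.

subsidy = €66.04 per unit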